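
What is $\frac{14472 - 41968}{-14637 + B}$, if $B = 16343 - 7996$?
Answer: $\frac{13748}{3145} \approx 4.3714$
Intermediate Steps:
$B = 8347$
$\frac{14472 - 41968}{-14637 + B} = \frac{14472 - 41968}{-14637 + 8347} = - \frac{27496}{-6290} = \left(-27496\right) \left(- \frac{1}{6290}\right) = \frac{13748}{3145}$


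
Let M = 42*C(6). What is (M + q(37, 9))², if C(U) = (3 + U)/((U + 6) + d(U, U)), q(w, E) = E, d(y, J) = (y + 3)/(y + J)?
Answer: 431649/289 ≈ 1493.6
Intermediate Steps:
d(y, J) = (3 + y)/(J + y)
C(U) = (3 + U)/(6 + U + (3 + U)/(2*U)) (C(U) = (3 + U)/((U + 6) + (3 + U)/(U + U)) = (3 + U)/((6 + U) + (3 + U)/((2*U))) = (3 + U)/((6 + U) + (1/(2*U))*(3 + U)) = (3 + U)/((6 + U) + (3 + U)/(2*U)) = (3 + U)/(6 + U + (3 + U)/(2*U)))
M = 504/17 (M = 42*(2*6*(3 + 6)/(3 + 6 + 2*6*(6 + 6))) = 42*(2*6*9/(3 + 6 + 2*6*12)) = 42*(2*6*9/(3 + 6 + 144)) = 42*(2*6*9/153) = 42*(2*6*(1/153)*9) = 42*(12/17) = 504/17 ≈ 29.647)
(M + q(37, 9))² = (504/17 + 9)² = (657/17)² = 431649/289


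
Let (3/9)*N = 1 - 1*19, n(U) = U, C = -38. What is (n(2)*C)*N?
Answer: 4104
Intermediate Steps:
N = -54 (N = 3*(1 - 1*19) = 3*(1 - 19) = 3*(-18) = -54)
(n(2)*C)*N = (2*(-38))*(-54) = -76*(-54) = 4104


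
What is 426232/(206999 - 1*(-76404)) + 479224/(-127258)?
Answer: -40786043708/18032649487 ≈ -2.2618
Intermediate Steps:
426232/(206999 - 1*(-76404)) + 479224/(-127258) = 426232/(206999 + 76404) + 479224*(-1/127258) = 426232/283403 - 239612/63629 = -40786043708/18032649487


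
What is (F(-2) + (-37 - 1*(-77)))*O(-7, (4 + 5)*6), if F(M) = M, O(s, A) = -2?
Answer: -76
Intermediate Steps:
(F(-2) + (-37 - 1*(-77)))*O(-7, (4 + 5)*6) = (-2 + (-37 - 1*(-77)))*(-2) = (-2 + (-37 + 77))*(-2) = (-2 + 40)*(-2) = 38*(-2) = -76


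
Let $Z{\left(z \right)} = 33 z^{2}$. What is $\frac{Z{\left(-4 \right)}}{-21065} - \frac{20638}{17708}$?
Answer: $- \frac{20185877}{16955410} \approx -1.1905$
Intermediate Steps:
$\frac{Z{\left(-4 \right)}}{-21065} - \frac{20638}{17708} = \frac{33 \left(-4\right)^{2}}{-21065} - \frac{20638}{17708} = 33 \cdot 16 \left(- \frac{1}{21065}\right) - \frac{10319}{8854} = 528 \left(- \frac{1}{21065}\right) - \frac{10319}{8854} = - \frac{48}{1915} - \frac{10319}{8854} = - \frac{20185877}{16955410}$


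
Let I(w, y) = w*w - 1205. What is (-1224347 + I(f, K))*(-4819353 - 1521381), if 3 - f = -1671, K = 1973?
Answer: -9997587475416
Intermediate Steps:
f = 1674 (f = 3 - 1*(-1671) = 3 + 1671 = 1674)
I(w, y) = -1205 + w**2 (I(w, y) = w**2 - 1205 = -1205 + w**2)
(-1224347 + I(f, K))*(-4819353 - 1521381) = (-1224347 + (-1205 + 1674**2))*(-4819353 - 1521381) = (-1224347 + (-1205 + 2802276))*(-6340734) = (-1224347 + 2801071)*(-6340734) = 1576724*(-6340734) = -9997587475416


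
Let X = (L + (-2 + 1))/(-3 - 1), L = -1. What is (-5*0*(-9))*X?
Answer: 0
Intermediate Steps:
X = 1/2 (X = (-1 + (-2 + 1))/(-3 - 1) = (-1 - 1)/(-4) = -2*(-1/4) = 1/2 ≈ 0.50000)
(-5*0*(-9))*X = (-5*0*(-9))*(1/2) = (0*(-9))*(1/2) = 0*(1/2) = 0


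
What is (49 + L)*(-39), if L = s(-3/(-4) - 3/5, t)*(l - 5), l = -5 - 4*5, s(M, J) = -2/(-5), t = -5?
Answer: -1443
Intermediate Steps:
s(M, J) = ⅖ (s(M, J) = -2*(-⅕) = ⅖)
l = -25 (l = -5 - 20 = -25)
L = -12 (L = 2*(-25 - 5)/5 = (⅖)*(-30) = -12)
(49 + L)*(-39) = (49 - 12)*(-39) = 37*(-39) = -1443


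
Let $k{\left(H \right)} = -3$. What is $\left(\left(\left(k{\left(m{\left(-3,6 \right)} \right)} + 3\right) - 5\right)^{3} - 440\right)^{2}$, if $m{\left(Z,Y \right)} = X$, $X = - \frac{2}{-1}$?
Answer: $319225$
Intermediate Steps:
$X = 2$ ($X = \left(-2\right) \left(-1\right) = 2$)
$m{\left(Z,Y \right)} = 2$
$\left(\left(\left(k{\left(m{\left(-3,6 \right)} \right)} + 3\right) - 5\right)^{3} - 440\right)^{2} = \left(\left(\left(-3 + 3\right) - 5\right)^{3} - 440\right)^{2} = \left(\left(0 - 5\right)^{3} - 440\right)^{2} = \left(\left(-5\right)^{3} - 440\right)^{2} = \left(-125 - 440\right)^{2} = \left(-565\right)^{2} = 319225$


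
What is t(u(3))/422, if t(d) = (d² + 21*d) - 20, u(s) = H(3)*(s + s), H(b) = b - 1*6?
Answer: -37/211 ≈ -0.17536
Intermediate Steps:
H(b) = -6 + b (H(b) = b - 6 = -6 + b)
u(s) = -6*s (u(s) = (-6 + 3)*(s + s) = -6*s)
t(d) = -20 + d² + 21*d
t(u(3))/422 = (-20 + (-6*3)² + 21*(-6*3))/422 = (-20 + (-18)² + 21*(-18))*(1/422) = (-20 + 324 - 378)*(1/422) = -74*1/422 = -37/211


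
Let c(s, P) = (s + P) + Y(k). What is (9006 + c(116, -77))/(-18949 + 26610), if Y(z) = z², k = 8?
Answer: 9109/7661 ≈ 1.1890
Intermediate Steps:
c(s, P) = 64 + P + s (c(s, P) = (s + P) + 8² = (P + s) + 64 = 64 + P + s)
(9006 + c(116, -77))/(-18949 + 26610) = (9006 + (64 - 77 + 116))/(-18949 + 26610) = (9006 + 103)/7661 = 9109*(1/7661) = 9109/7661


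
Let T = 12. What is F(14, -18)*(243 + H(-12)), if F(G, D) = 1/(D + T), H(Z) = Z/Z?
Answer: -122/3 ≈ -40.667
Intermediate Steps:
H(Z) = 1
F(G, D) = 1/(12 + D) (F(G, D) = 1/(D + 12) = 1/(12 + D))
F(14, -18)*(243 + H(-12)) = (243 + 1)/(12 - 18) = 244/(-6) = -⅙*244 = -122/3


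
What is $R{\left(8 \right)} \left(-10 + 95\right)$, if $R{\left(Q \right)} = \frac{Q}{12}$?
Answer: $\frac{170}{3} \approx 56.667$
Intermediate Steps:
$R{\left(Q \right)} = \frac{Q}{12}$ ($R{\left(Q \right)} = Q \frac{1}{12} = \frac{Q}{12}$)
$R{\left(8 \right)} \left(-10 + 95\right) = \frac{1}{12} \cdot 8 \left(-10 + 95\right) = \frac{2}{3} \cdot 85 = \frac{170}{3}$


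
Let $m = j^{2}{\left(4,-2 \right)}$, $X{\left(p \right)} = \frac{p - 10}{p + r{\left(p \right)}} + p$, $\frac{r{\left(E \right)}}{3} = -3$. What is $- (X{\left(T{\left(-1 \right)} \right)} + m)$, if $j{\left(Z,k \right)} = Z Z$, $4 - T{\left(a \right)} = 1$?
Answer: $- \frac{1561}{6} \approx -260.17$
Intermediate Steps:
$r{\left(E \right)} = -9$ ($r{\left(E \right)} = 3 \left(-3\right) = -9$)
$T{\left(a \right)} = 3$ ($T{\left(a \right)} = 4 - 1 = 3$)
$j{\left(Z,k \right)} = Z^{2}$
$X{\left(p \right)} = p + \frac{-10 + p}{-9 + p}$ ($X{\left(p \right)} = \frac{p - 10}{p - 9} + p = \frac{-10 + p}{-9 + p} + p = p + \frac{-10 + p}{-9 + p}$)
$m = 256$ ($m = \left(4^{2}\right)^{2} = 16^{2} = 256$)
$- (X{\left(T{\left(-1 \right)} \right)} + m) = - (\frac{-10 + 3^{2} - 24}{-9 + 3} + 256) = - (\frac{-10 + 9 - 24}{-6} + 256) = - (\left(- \frac{1}{6}\right) \left(-25\right) + 256) = - (\frac{25}{6} + 256) = \left(-1\right) \frac{1561}{6} = - \frac{1561}{6}$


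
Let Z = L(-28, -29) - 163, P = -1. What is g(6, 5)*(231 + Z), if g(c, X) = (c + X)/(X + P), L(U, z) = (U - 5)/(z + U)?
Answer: 14333/76 ≈ 188.59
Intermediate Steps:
L(U, z) = (-5 + U)/(U + z)
Z = -3086/19 (Z = (-5 - 28)/(-28 - 29) - 163 = -33/(-57) - 163 = -1/57*(-33) - 163 = 11/19 - 163 = -3086/19 ≈ -162.42)
g(c, X) = (X + c)/(-1 + X) (g(c, X) = (c + X)/(X - 1) = (X + c)/(-1 + X))
g(6, 5)*(231 + Z) = ((5 + 6)/(-1 + 5))*(231 - 3086/19) = (11/4)*(1303/19) = 14333/76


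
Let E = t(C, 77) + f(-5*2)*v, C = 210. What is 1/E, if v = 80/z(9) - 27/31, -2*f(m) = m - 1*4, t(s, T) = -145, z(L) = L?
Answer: -279/24796 ≈ -0.011252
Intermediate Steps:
f(m) = 2 - m/2 (f(m) = -(m - 1*4)/2 = -(m - 4)/2 = -(-4 + m)/2 = 2 - m/2)
v = 2237/279 (v = 80/9 - 27/31 = 2237/279 ≈ 8.0179)
E = -24796/279 (E = -145 + (2 - (-5)*2/2)*(2237/279) = -145 + (2 - ½*(-10))*(2237/279) = -145 + (2 + 5)*(2237/279) = -145 + 7*(2237/279) = -145 + 15659/279 = -24796/279 ≈ -88.875)
1/E = 1/(-24796/279) = -279/24796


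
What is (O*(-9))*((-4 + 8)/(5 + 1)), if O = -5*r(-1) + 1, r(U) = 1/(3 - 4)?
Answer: -36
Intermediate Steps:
r(U) = -1 (r(U) = 1/(-1) = -1)
O = 6 (O = -5*(-1) + 1 = 5 + 1 = 6)
(O*(-9))*((-4 + 8)/(5 + 1)) = (6*(-9))*((-4 + 8)/(5 + 1)) = -216/6 = -54*⅔ = -36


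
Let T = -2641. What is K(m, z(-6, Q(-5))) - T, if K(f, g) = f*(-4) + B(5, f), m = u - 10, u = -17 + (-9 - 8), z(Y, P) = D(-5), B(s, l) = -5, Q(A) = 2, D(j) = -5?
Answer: 2812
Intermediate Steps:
z(Y, P) = -5
u = -34 (u = -17 - 17 = -34)
m = -44 (m = -34 - 10 = -44)
K(f, g) = -5 - 4*f (K(f, g) = f*(-4) - 5 = -4*f - 5 = -5 - 4*f)
K(m, z(-6, Q(-5))) - T = (-5 - 4*(-44)) - 1*(-2641) = (-5 + 176) + 2641 = 171 + 2641 = 2812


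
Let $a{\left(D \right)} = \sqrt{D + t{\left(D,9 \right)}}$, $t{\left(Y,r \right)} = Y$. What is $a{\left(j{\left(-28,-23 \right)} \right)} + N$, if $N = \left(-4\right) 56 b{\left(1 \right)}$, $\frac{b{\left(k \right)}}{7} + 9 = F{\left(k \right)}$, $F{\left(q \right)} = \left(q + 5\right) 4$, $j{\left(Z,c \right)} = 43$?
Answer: $-23520 + \sqrt{86} \approx -23511.0$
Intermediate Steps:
$F{\left(q \right)} = 20 + 4 q$ ($F{\left(q \right)} = \left(5 + q\right) 4 = 20 + 4 q$)
$b{\left(k \right)} = 77 + 28 k$ ($b{\left(k \right)} = -63 + 7 \left(20 + 4 k\right) = -63 + \left(140 + 28 k\right) = 77 + 28 k$)
$a{\left(D \right)} = \sqrt{2} \sqrt{D}$ ($a{\left(D \right)} = \sqrt{D + D} = \sqrt{2 D} = \sqrt{2} \sqrt{D}$)
$N = -23520$ ($N = \left(-4\right) 56 \left(77 + 28 \cdot 1\right) = - 224 \left(77 + 28\right) = \left(-224\right) 105 = -23520$)
$a{\left(j{\left(-28,-23 \right)} \right)} + N = \sqrt{2} \sqrt{43} - 23520 = \sqrt{86} - 23520 = -23520 + \sqrt{86}$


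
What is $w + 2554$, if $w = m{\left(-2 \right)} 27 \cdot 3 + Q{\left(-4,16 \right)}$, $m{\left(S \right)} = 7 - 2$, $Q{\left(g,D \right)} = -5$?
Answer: $2954$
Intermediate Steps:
$m{\left(S \right)} = 5$ ($m{\left(S \right)} = 7 - 2 = 5$)
$w = 400$ ($w = 5 \cdot 27 \cdot 3 - 5 = 5 \cdot 81 - 5 = 405 - 5 = 400$)
$w + 2554 = 400 + 2554 = 2954$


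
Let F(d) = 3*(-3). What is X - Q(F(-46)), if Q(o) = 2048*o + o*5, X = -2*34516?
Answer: -50555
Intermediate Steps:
F(d) = -9
X = -69032
Q(o) = 2053*o (Q(o) = 2048*o + 5*o = 2053*o)
X - Q(F(-46)) = -69032 - 2053*(-9) = -69032 - 1*(-18477) = -69032 + 18477 = -50555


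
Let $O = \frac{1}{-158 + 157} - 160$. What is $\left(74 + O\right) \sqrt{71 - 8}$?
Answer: $- 261 \sqrt{7} \approx -690.54$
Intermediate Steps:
$O = -161$ ($O = \frac{1}{-1} - 160 = -1 - 160 = -161$)
$\left(74 + O\right) \sqrt{71 - 8} = \left(74 - 161\right) \sqrt{71 - 8} = - 87 \sqrt{63} = - 87 \cdot 3 \sqrt{7} = - 261 \sqrt{7}$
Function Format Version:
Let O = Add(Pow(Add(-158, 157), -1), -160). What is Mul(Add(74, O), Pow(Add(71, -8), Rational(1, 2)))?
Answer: Mul(-261, Pow(7, Rational(1, 2))) ≈ -690.54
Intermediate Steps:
O = -161 (O = Add(Pow(-1, -1), -160) = Add(-1, -160) = -161)
Mul(Add(74, O), Pow(Add(71, -8), Rational(1, 2))) = Mul(Add(74, -161), Pow(Add(71, -8), Rational(1, 2))) = Mul(-87, Pow(63, Rational(1, 2))) = Mul(-87, Mul(3, Pow(7, Rational(1, 2)))) = Mul(-261, Pow(7, Rational(1, 2)))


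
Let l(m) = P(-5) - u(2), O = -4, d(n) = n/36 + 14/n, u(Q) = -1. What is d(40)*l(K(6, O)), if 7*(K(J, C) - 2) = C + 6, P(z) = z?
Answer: -263/45 ≈ -5.8444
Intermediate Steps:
d(n) = 14/n + n/36 (d(n) = n*(1/36) + 14/n = n/36 + 14/n = 14/n + n/36)
K(J, C) = 20/7 + C/7 (K(J, C) = 2 + (C + 6)/7 = 2 + (6 + C)/7 = 2 + (6/7 + C/7) = 20/7 + C/7)
l(m) = -4 (l(m) = -5 - 1*(-1) = -5 + 1 = -4)
d(40)*l(K(6, O)) = (14/40 + (1/36)*40)*(-4) = (14*(1/40) + 10/9)*(-4) = (7/20 + 10/9)*(-4) = (263/180)*(-4) = -263/45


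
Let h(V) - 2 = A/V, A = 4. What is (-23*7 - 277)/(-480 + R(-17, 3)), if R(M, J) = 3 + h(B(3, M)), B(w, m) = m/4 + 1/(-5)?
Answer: 38982/42355 ≈ 0.92036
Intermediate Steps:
B(w, m) = -⅕ + m/4 (B(w, m) = m*(¼) + 1*(-⅕) = m/4 - ⅕ = -⅕ + m/4)
h(V) = 2 + 4/V
R(M, J) = 5 + 4/(-⅕ + M/4) (R(M, J) = 3 + (2 + 4/(-⅕ + M/4)) = 5 + 4/(-⅕ + M/4))
(-23*7 - 277)/(-480 + R(-17, 3)) = (-23*7 - 277)/(-480 + 5*(12 + 5*(-17))/(-4 + 5*(-17))) = (-161 - 277)/(-480 + 5*(12 - 85)/(-4 - 85)) = -438/(-480 + 5*(-73)/(-89)) = -438/(-480 + 5*(-1/89)*(-73)) = -438/(-480 + 365/89) = -438/(-42355/89) = -438*(-89/42355) = 38982/42355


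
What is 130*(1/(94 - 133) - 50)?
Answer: -19510/3 ≈ -6503.3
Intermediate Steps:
130*(1/(94 - 133) - 50) = 130*(1/(-39) - 50) = 130*(-1/39 - 50) = 130*(-1951/39) = -19510/3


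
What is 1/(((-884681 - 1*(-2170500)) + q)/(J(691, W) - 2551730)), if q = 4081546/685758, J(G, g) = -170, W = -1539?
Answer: -437496460050/220441186837 ≈ -1.9846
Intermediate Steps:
q = 2040773/342879 (q = 4081546*(1/685758) = 2040773/342879 ≈ 5.9519)
1/(((-884681 - 1*(-2170500)) + q)/(J(691, W) - 2551730)) = 1/(((-884681 - 1*(-2170500)) + 2040773/342879)/(-170 - 2551730)) = 1/(((-884681 + 2170500) + 2040773/342879)/(-2551900)) = 1/((1285819 + 2040773/342879)*(-1/2551900)) = 1/((440882373674/342879)*(-1/2551900)) = 1/(-220441186837/437496460050) = -437496460050/220441186837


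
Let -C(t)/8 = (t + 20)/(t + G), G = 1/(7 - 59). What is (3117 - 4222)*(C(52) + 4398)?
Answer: -256919910/53 ≈ -4.8475e+6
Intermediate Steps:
G = -1/52 (G = 1/(-52) = -1/52 ≈ -0.019231)
C(t) = -8*(20 + t)/(-1/52 + t) (C(t) = -8*(t + 20)/(t - 1/52) = -8*(20 + t)/(-1/52 + t))
(3117 - 4222)*(C(52) + 4398) = (3117 - 4222)*(416*(-20 - 1*52)/(-1 + 52*52) + 4398) = -1105*(416*(-20 - 52)/(-1 + 2704) + 4398) = -1105*(416*(-72)/2703 + 4398) = -1105*(416*(1/2703)*(-72) + 4398) = -1105*(-9984/901 + 4398) = -1105*3952614/901 = -256919910/53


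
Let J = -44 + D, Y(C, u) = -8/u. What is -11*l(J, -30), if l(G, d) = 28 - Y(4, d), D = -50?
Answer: -4576/15 ≈ -305.07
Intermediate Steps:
J = -94 (J = -44 - 50 = -94)
l(G, d) = 28 + 8/d (l(G, d) = 28 - (-8)/d = 28 + 8/d)
-11*l(J, -30) = -11*(28 + 8/(-30)) = -11*(28 + 8*(-1/30)) = -11*(28 - 4/15) = -11*416/15 = -4576/15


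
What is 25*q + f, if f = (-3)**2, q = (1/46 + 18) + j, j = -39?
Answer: -23711/46 ≈ -515.46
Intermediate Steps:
q = -965/46 (q = (1/46 + 18) - 39 = 829/46 - 39 = -965/46 ≈ -20.978)
f = 9
25*q + f = 25*(-965/46) + 9 = -24125/46 + 9 = -23711/46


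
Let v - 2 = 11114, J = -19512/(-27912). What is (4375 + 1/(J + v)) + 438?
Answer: 62225935336/12928721 ≈ 4813.0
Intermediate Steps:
J = 813/1163 (J = -19512*(-1/27912) = 813/1163 ≈ 0.69905)
v = 11116 (v = 2 + 11114 = 11116)
(4375 + 1/(J + v)) + 438 = (4375 + 1/(813/1163 + 11116)) + 438 = (4375 + 1/(12928721/1163)) + 438 = (4375 + 1163/12928721) + 438 = 56563155538/12928721 + 438 = 62225935336/12928721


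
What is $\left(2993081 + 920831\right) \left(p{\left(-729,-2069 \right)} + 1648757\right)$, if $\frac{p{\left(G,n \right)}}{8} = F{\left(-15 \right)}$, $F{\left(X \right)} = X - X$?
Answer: $6453089807384$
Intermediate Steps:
$F{\left(X \right)} = 0$
$p{\left(G,n \right)} = 0$ ($p{\left(G,n \right)} = 8 \cdot 0 = 0$)
$\left(2993081 + 920831\right) \left(p{\left(-729,-2069 \right)} + 1648757\right) = \left(2993081 + 920831\right) \left(0 + 1648757\right) = 3913912 \cdot 1648757 = 6453089807384$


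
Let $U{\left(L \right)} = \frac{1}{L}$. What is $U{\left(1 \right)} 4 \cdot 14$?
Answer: $56$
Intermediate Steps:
$U{\left(1 \right)} 4 \cdot 14 = 1^{-1} \cdot 4 \cdot 14 = 1 \cdot 4 \cdot 14 = 4 \cdot 14 = 56$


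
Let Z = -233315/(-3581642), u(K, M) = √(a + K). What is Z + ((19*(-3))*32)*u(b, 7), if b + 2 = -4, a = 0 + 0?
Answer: 233315/3581642 - 1824*I*√6 ≈ 0.065142 - 4467.9*I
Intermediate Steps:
a = 0
b = -6 (b = -2 - 4 = -6)
u(K, M) = √K (u(K, M) = √(0 + K) = √K)
Z = 233315/3581642 (Z = -233315*(-1/3581642) = 233315/3581642 ≈ 0.065142)
Z + ((19*(-3))*32)*u(b, 7) = 233315/3581642 + ((19*(-3))*32)*√(-6) = 233315/3581642 + (-57*32)*(I*√6) = 233315/3581642 - 1824*I*√6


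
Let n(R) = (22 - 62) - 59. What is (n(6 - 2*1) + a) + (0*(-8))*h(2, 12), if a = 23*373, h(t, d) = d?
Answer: 8480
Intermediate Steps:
a = 8579
n(R) = -99 (n(R) = -40 - 59 = -99)
(n(6 - 2*1) + a) + (0*(-8))*h(2, 12) = (-99 + 8579) + (0*(-8))*12 = 8480 + 0*12 = 8480 + 0 = 8480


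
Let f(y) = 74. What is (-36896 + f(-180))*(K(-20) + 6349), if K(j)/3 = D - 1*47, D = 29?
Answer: -231794490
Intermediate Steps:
K(j) = -54 (K(j) = 3*(29 - 1*47) = 3*(29 - 47) = 3*(-18) = -54)
(-36896 + f(-180))*(K(-20) + 6349) = (-36896 + 74)*(-54 + 6349) = -36822*6295 = -231794490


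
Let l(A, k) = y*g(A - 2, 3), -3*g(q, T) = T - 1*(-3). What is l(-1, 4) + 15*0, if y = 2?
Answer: -4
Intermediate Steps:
g(q, T) = -1 - T/3 (g(q, T) = -(T - 1*(-3))/3 = -(T + 3)/3 = -(3 + T)/3 = -1 - T/3)
l(A, k) = -4 (l(A, k) = 2*(-1 - 1/3*3) = 2*(-1 - 1) = 2*(-2) = -4)
l(-1, 4) + 15*0 = -4 + 15*0 = -4 + 0 = -4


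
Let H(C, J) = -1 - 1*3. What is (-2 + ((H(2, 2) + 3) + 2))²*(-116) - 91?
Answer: -207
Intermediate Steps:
H(C, J) = -4 (H(C, J) = -1 - 3 = -4)
(-2 + ((H(2, 2) + 3) + 2))²*(-116) - 91 = (-2 + ((-4 + 3) + 2))²*(-116) - 91 = (-2 + (-1 + 2))²*(-116) - 91 = (-2 + 1)²*(-116) - 91 = (-1)²*(-116) - 91 = 1*(-116) - 91 = -116 - 91 = -207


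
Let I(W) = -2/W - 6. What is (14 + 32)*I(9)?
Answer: -2576/9 ≈ -286.22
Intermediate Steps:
I(W) = -6 - 2/W
(14 + 32)*I(9) = (14 + 32)*(-6 - 2/9) = 46*(-6 - 2*1/9) = 46*(-6 - 2/9) = 46*(-56/9) = -2576/9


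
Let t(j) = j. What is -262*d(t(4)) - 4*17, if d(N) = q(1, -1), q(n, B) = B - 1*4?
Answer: 1242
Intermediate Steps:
q(n, B) = -4 + B (q(n, B) = B - 4 = -4 + B)
d(N) = -5 (d(N) = -4 - 1 = -5)
-262*d(t(4)) - 4*17 = -262*(-5) - 4*17 = 1310 - 68 = 1242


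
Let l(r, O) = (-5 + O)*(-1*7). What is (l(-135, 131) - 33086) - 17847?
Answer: -51815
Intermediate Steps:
l(r, O) = 35 - 7*O (l(r, O) = (-5 + O)*(-7) = 35 - 7*O)
(l(-135, 131) - 33086) - 17847 = ((35 - 7*131) - 33086) - 17847 = ((35 - 917) - 33086) - 17847 = (-882 - 33086) - 17847 = -33968 - 17847 = -51815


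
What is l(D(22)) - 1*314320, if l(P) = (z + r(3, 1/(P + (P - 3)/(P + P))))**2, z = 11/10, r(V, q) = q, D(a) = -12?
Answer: -260287543759/828100 ≈ -3.1432e+5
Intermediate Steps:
z = 11/10 (z = 11*(1/10) = 11/10 ≈ 1.1000)
l(P) = (11/10 + 1/(P + (-3 + P)/(2*P)))**2 (l(P) = (11/10 + 1/(P + (P - 3)/(P + P)))**2 = (11/10 + 1/(P + (-3 + P)/((2*P))))**2 = (11/10 + 1/(P + (-3 + P)*(1/(2*P))))**2 = (11/10 + 1/(P + (-3 + P)/(2*P)))**2)
l(D(22)) - 1*314320 = (-33 + 22*(-12)**2 + 31*(-12))**2/(100*(-3 - 12 + 2*(-12)**2)**2) - 1*314320 = (-33 + 22*144 - 372)**2/(100*(-3 - 12 + 2*144)**2) - 314320 = (-33 + 3168 - 372)**2/(100*(-3 - 12 + 288)**2) - 314320 = (1/100)*2763**2/273**2 - 314320 = (1/100)*7634169*(1/74529) - 314320 = 848241/828100 - 314320 = -260287543759/828100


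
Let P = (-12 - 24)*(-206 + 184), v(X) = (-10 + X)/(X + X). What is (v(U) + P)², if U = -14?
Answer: 30802500/49 ≈ 6.2862e+5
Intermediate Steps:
v(X) = (-10 + X)/(2*X) (v(X) = (-10 + X)/((2*X)) = (-10 + X)*(1/(2*X)) = (-10 + X)/(2*X))
P = 792 (P = -36*(-22) = 792)
(v(U) + P)² = ((½)*(-10 - 14)/(-14) + 792)² = ((½)*(-1/14)*(-24) + 792)² = (6/7 + 792)² = (5550/7)² = 30802500/49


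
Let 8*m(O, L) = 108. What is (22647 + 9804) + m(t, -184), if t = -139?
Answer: 64929/2 ≈ 32465.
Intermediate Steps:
m(O, L) = 27/2 (m(O, L) = (⅛)*108 = 27/2)
(22647 + 9804) + m(t, -184) = (22647 + 9804) + 27/2 = 32451 + 27/2 = 64929/2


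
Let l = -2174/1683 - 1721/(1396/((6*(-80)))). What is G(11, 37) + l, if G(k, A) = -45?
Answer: 320382919/587367 ≈ 545.46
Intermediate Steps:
l = 346814434/587367 (l = -2174*1/1683 - 1721/(1396/(-480)) = -2174/1683 - 1721/(1396*(-1/480)) = -2174/1683 - 1721/(-349/120) = -2174/1683 - 1721*(-120/349) = -2174/1683 + 206520/349 = 346814434/587367 ≈ 590.46)
G(11, 37) + l = -45 + 346814434/587367 = 320382919/587367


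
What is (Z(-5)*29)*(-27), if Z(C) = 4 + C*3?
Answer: 8613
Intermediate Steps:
Z(C) = 4 + 3*C
(Z(-5)*29)*(-27) = ((4 + 3*(-5))*29)*(-27) = ((4 - 15)*29)*(-27) = -11*29*(-27) = -319*(-27) = 8613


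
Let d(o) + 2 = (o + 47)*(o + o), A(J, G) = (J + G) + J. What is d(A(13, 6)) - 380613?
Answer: -375559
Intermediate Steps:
A(J, G) = G + 2*J (A(J, G) = (G + J) + J = G + 2*J)
d(o) = -2 + 2*o*(47 + o) (d(o) = -2 + (o + 47)*(o + o) = -2 + (47 + o)*(2*o) = -2 + 2*o*(47 + o))
d(A(13, 6)) - 380613 = (-2 + 2*(6 + 2*13)² + 94*(6 + 2*13)) - 380613 = (-2 + 2*(6 + 26)² + 94*(6 + 26)) - 380613 = (-2 + 2*32² + 94*32) - 380613 = (-2 + 2*1024 + 3008) - 380613 = (-2 + 2048 + 3008) - 380613 = 5054 - 380613 = -375559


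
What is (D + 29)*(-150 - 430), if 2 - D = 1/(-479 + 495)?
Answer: -71775/4 ≈ -17944.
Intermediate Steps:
D = 31/16 (D = 2 - 1/(-479 + 495) = 2 - 1/16 = 31/16 ≈ 1.9375)
(D + 29)*(-150 - 430) = (31/16 + 29)*(-150 - 430) = (495/16)*(-580) = -71775/4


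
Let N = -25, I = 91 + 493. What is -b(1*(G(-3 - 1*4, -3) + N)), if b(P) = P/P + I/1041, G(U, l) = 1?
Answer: -1625/1041 ≈ -1.5610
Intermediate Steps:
I = 584
b(P) = 1625/1041 (b(P) = P/P + 584/1041 = 1 + 584*(1/1041) = 1 + 584/1041 = 1625/1041)
-b(1*(G(-3 - 1*4, -3) + N)) = -1*1625/1041 = -1625/1041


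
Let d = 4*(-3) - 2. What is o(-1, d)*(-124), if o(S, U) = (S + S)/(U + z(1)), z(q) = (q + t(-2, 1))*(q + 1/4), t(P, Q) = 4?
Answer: -32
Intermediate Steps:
z(q) = (4 + q)*(¼ + q) (z(q) = (q + 4)*(q + 1/4) = (4 + q)*(q + ¼) = (4 + q)*(¼ + q))
d = -14 (d = -12 - 2 = -14)
o(S, U) = 2*S/(25/4 + U) (o(S, U) = (S + S)/(U + (1 + 1² + (17/4)*1)) = (2*S)/(U + (1 + 1 + 17/4)) = (2*S)/(U + 25/4) = (2*S)/(25/4 + U) = 2*S/(25/4 + U))
o(-1, d)*(-124) = (8*(-1)/(25 + 4*(-14)))*(-124) = (8*(-1)/(25 - 56))*(-124) = (8*(-1)/(-31))*(-124) = (8*(-1)*(-1/31))*(-124) = (8/31)*(-124) = -32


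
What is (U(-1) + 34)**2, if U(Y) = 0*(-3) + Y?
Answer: 1089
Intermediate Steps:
U(Y) = Y (U(Y) = 0 + Y = Y)
(U(-1) + 34)**2 = (-1 + 34)**2 = 33**2 = 1089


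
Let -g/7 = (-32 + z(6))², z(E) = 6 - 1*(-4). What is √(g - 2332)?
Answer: 2*I*√1430 ≈ 75.631*I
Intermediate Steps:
z(E) = 10 (z(E) = 6 + 4 = 10)
g = -3388 (g = -7*(-32 + 10)² = -7*(-22)² = -7*484 = -3388)
√(g - 2332) = √(-3388 - 2332) = √(-5720) = 2*I*√1430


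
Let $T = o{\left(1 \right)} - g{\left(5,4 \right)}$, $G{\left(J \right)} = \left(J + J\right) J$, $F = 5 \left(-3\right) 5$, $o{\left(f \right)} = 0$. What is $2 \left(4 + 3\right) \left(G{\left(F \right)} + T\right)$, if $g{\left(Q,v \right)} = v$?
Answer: $157444$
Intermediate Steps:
$F = -75$ ($F = \left(-15\right) 5 = -75$)
$G{\left(J \right)} = 2 J^{2}$ ($G{\left(J \right)} = 2 J J = 2 J^{2}$)
$T = -4$ ($T = 0 - 4 = -4$)
$2 \left(4 + 3\right) \left(G{\left(F \right)} + T\right) = 2 \left(4 + 3\right) \left(2 \left(-75\right)^{2} - 4\right) = 2 \cdot 7 \left(2 \cdot 5625 - 4\right) = 14 \left(11250 - 4\right) = 14 \cdot 11246 = 157444$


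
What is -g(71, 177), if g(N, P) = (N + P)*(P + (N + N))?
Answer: -79112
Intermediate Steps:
g(N, P) = (N + P)*(P + 2*N)
-g(71, 177) = -(177**2 + 2*71**2 + 3*71*177) = -(31329 + 2*5041 + 37701) = -(31329 + 10082 + 37701) = -1*79112 = -79112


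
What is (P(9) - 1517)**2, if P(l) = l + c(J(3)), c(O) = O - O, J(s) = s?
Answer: 2274064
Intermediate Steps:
c(O) = 0
P(l) = l (P(l) = l + 0 = l)
(P(9) - 1517)**2 = (9 - 1517)**2 = (-1508)**2 = 2274064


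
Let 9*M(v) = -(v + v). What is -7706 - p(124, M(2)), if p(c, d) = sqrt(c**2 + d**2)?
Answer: -7706 - 4*sqrt(77842)/9 ≈ -7830.0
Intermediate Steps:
M(v) = -2*v/9 (M(v) = (-(v + v))/9 = (-2*v)/9 = -2*v/9)
-7706 - p(124, M(2)) = -7706 - sqrt(124**2 + (-2/9*2)**2) = -7706 - sqrt(15376 + (-4/9)**2) = -7706 - sqrt(15376 + 16/81) = -7706 - sqrt(1245472/81) = -7706 - 4*sqrt(77842)/9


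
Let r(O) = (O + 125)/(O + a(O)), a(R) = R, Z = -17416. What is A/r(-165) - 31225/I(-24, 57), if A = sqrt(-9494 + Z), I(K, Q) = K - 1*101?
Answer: 1249/5 + 99*I*sqrt(2990)/4 ≈ 249.8 + 1353.4*I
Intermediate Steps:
I(K, Q) = -101 + K (I(K, Q) = K - 101 = -101 + K)
r(O) = (125 + O)/(2*O) (r(O) = (O + 125)/(O + O) = (125 + O)/((2*O)) = (125 + O)*(1/(2*O)) = (125 + O)/(2*O))
A = 3*I*sqrt(2990) (A = sqrt(-9494 - 17416) = sqrt(-26910) = 3*I*sqrt(2990) ≈ 164.04*I)
A/r(-165) - 31225/I(-24, 57) = (3*I*sqrt(2990))/(((1/2)*(125 - 165)/(-165))) - 31225/(-101 - 24) = (3*I*sqrt(2990))/(((1/2)*(-1/165)*(-40))) - 31225/(-125) = (3*I*sqrt(2990))/(4/33) - 31225*(-1/125) = (3*I*sqrt(2990))*(33/4) + 1249/5 = 99*I*sqrt(2990)/4 + 1249/5 = 1249/5 + 99*I*sqrt(2990)/4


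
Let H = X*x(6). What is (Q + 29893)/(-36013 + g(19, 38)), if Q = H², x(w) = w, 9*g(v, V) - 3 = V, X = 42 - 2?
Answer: -787437/324076 ≈ -2.4298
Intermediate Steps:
X = 40
g(v, V) = ⅓ + V/9
H = 240 (H = 40*6 = 240)
Q = 57600 (Q = 240² = 57600)
(Q + 29893)/(-36013 + g(19, 38)) = (57600 + 29893)/(-36013 + (⅓ + (⅑)*38)) = 87493/(-36013 + (⅓ + 38/9)) = 87493/(-36013 + 41/9) = 87493/(-324076/9) = 87493*(-9/324076) = -787437/324076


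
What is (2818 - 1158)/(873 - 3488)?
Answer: -332/523 ≈ -0.63480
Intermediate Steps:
(2818 - 1158)/(873 - 3488) = 1660/(-2615) = 1660*(-1/2615) = -332/523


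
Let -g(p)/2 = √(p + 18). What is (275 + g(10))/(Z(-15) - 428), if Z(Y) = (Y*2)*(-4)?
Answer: -25/28 + √7/77 ≈ -0.85850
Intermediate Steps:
Z(Y) = -8*Y (Z(Y) = (2*Y)*(-4) = -8*Y)
g(p) = -2*√(18 + p) (g(p) = -2*√(p + 18) = -2*√(18 + p))
(275 + g(10))/(Z(-15) - 428) = (275 - 2*√(18 + 10))/(-8*(-15) - 428) = (275 - 4*√7)/(120 - 428) = (275 - 4*√7)/(-308) = (275 - 4*√7)*(-1/308) = -25/28 + √7/77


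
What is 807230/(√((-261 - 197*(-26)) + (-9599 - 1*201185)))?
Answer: -807230*I*√205923/205923 ≈ -1778.9*I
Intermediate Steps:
807230/(√((-261 - 197*(-26)) + (-9599 - 1*201185))) = 807230/(√((-261 + 5122) + (-9599 - 201185))) = 807230/(√(4861 - 210784)) = 807230/(√(-205923)) = 807230/((I*√205923)) = 807230*(-I*√205923/205923) = -807230*I*√205923/205923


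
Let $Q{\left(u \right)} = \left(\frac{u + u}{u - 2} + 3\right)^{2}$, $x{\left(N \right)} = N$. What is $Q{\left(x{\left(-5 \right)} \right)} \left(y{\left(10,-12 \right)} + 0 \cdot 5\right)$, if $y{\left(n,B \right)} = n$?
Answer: $\frac{9610}{49} \approx 196.12$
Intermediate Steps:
$Q{\left(u \right)} = \left(3 + \frac{2 u}{-2 + u}\right)^{2}$ ($Q{\left(u \right)} = \left(\frac{2 u}{-2 + u} + 3\right)^{2} = \left(3 + \frac{2 u}{-2 + u}\right)^{2}$)
$Q{\left(x{\left(-5 \right)} \right)} \left(y{\left(10,-12 \right)} + 0 \cdot 5\right) = \frac{\left(-6 + 5 \left(-5\right)\right)^{2}}{\left(-2 - 5\right)^{2}} \left(10 + 0 \cdot 5\right) = \frac{\left(-6 - 25\right)^{2}}{49} \left(10 + 0\right) = \left(-31\right)^{2} \cdot \frac{1}{49} \cdot 10 = 961 \cdot \frac{1}{49} \cdot 10 = \frac{961}{49} \cdot 10 = \frac{9610}{49}$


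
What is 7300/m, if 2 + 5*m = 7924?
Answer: 18250/3961 ≈ 4.6074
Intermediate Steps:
m = 7922/5 (m = -⅖ + (⅕)*7924 = -⅖ + 7924/5 = 7922/5 ≈ 1584.4)
7300/m = 7300/(7922/5) = 7300*(5/7922) = 18250/3961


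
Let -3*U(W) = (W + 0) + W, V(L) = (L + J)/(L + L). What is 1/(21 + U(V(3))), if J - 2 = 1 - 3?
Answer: 3/62 ≈ 0.048387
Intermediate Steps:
J = 0 (J = 2 + (1 - 3) = 2 - 2 = 0)
V(L) = ½ (V(L) = (L + 0)/(L + L) = L/((2*L)) = L*(1/(2*L)) = ½)
U(W) = -2*W/3 (U(W) = -((W + 0) + W)/3 = -(W + W)/3 = -2*W/3)
1/(21 + U(V(3))) = 1/(21 - ⅔*½) = 1/(21 - ⅓) = 1/(62/3) = 3/62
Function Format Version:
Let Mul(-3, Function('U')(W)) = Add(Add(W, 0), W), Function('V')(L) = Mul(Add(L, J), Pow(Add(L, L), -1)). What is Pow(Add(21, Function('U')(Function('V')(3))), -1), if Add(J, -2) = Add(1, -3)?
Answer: Rational(3, 62) ≈ 0.048387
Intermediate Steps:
J = 0 (J = Add(2, Add(1, -3)) = Add(2, -2) = 0)
Function('V')(L) = Rational(1, 2) (Function('V')(L) = Mul(Add(L, 0), Pow(Add(L, L), -1)) = Mul(L, Pow(Mul(2, L), -1)) = Mul(L, Mul(Rational(1, 2), Pow(L, -1))) = Rational(1, 2))
Function('U')(W) = Mul(Rational(-2, 3), W) (Function('U')(W) = Mul(Rational(-1, 3), Add(Add(W, 0), W)) = Mul(Rational(-1, 3), Add(W, W)) = Mul(Rational(-1, 3), Mul(2, W)) = Mul(Rational(-2, 3), W))
Pow(Add(21, Function('U')(Function('V')(3))), -1) = Pow(Add(21, Mul(Rational(-2, 3), Rational(1, 2))), -1) = Pow(Add(21, Rational(-1, 3)), -1) = Pow(Rational(62, 3), -1) = Rational(3, 62)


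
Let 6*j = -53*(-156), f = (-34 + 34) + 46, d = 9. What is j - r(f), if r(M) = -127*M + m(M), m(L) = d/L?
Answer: 332111/46 ≈ 7219.8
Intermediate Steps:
m(L) = 9/L
f = 46 (f = 0 + 46 = 46)
r(M) = -127*M + 9/M
j = 1378 (j = (-53*(-156))/6 = (1/6)*8268 = 1378)
j - r(f) = 1378 - (-127*46 + 9/46) = 1378 - (-5842 + 9*(1/46)) = 1378 - (-5842 + 9/46) = 1378 - 1*(-268723/46) = 1378 + 268723/46 = 332111/46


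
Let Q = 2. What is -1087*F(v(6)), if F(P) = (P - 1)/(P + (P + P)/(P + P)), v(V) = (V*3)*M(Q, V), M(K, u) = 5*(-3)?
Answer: -294577/269 ≈ -1095.1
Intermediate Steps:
M(K, u) = -15
v(V) = -45*V (v(V) = (V*3)*(-15) = (3*V)*(-15) = -45*V)
F(P) = (-1 + P)/(1 + P) (F(P) = (-1 + P)/(P + (2*P)/((2*P))) = (-1 + P)/(P + (2*P)*(1/(2*P))) = (-1 + P)/(P + 1) = (-1 + P)/(1 + P))
-1087*F(v(6)) = -1087*(-1 - 45*6)/(1 - 45*6) = -1087*(-1 - 270)/(1 - 270) = -1087*(-271)/(-269) = -(-1087)*(-271)/269 = -1087*271/269 = -294577/269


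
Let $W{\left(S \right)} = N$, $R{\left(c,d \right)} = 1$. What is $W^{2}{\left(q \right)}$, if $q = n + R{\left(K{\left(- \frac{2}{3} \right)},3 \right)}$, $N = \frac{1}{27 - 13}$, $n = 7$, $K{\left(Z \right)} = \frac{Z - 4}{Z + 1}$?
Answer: $\frac{1}{196} \approx 0.005102$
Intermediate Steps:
$K{\left(Z \right)} = \frac{-4 + Z}{1 + Z}$
$N = \frac{1}{14} \approx 0.071429$
$q = 8$ ($q = 7 + 1 = 8$)
$W{\left(S \right)} = \frac{1}{14}$
$W^{2}{\left(q \right)} = \left(\frac{1}{14}\right)^{2} = \frac{1}{196}$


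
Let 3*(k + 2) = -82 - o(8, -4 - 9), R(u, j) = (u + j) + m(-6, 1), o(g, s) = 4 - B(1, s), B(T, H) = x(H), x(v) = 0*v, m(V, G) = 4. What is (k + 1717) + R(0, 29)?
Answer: 5158/3 ≈ 1719.3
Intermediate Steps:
x(v) = 0
B(T, H) = 0
o(g, s) = 4 (o(g, s) = 4 - 1*0 = 4 + 0 = 4)
R(u, j) = 4 + j + u (R(u, j) = (u + j) + 4 = (j + u) + 4 = 4 + j + u)
k = -92/3 (k = -2 + (-82 - 1*4)/3 = -2 + (-82 - 4)/3 = -2 + (⅓)*(-86) = -2 - 86/3 = -92/3 ≈ -30.667)
(k + 1717) + R(0, 29) = (-92/3 + 1717) + (4 + 29 + 0) = 5059/3 + 33 = 5158/3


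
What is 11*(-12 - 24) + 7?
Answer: -389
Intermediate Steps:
11*(-12 - 24) + 7 = 11*(-36) + 7 = -396 + 7 = -389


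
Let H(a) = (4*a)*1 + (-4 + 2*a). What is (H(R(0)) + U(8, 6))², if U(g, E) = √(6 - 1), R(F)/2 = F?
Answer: (4 - √5)² ≈ 3.1115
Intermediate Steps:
R(F) = 2*F
U(g, E) = √5
H(a) = -4 + 6*a (H(a) = 4*a + (-4 + 2*a) = -4 + 6*a)
(H(R(0)) + U(8, 6))² = ((-4 + 6*(2*0)) + √5)² = ((-4 + 6*0) + √5)² = ((-4 + 0) + √5)² = (-4 + √5)²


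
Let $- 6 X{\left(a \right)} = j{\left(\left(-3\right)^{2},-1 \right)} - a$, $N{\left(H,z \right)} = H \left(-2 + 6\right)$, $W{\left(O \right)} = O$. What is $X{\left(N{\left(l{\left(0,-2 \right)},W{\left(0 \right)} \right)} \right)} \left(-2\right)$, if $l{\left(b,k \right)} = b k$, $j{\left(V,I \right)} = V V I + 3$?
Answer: $-26$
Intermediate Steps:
$j{\left(V,I \right)} = 3 + I V^{2}$ ($j{\left(V,I \right)} = V^{2} I + 3 = I V^{2} + 3 = 3 + I V^{2}$)
$N{\left(H,z \right)} = 4 H$ ($N{\left(H,z \right)} = H 4 = 4 H$)
$X{\left(a \right)} = 13 + \frac{a}{6}$ ($X{\left(a \right)} = - \frac{\left(3 - \left(\left(-3\right)^{2}\right)^{2}\right) - a}{6} = - \frac{\left(3 - 9^{2}\right) - a}{6} = - \frac{\left(3 - 81\right) - a}{6} = - \frac{-78 - a}{6} = 13 + \frac{a}{6}$)
$X{\left(N{\left(l{\left(0,-2 \right)},W{\left(0 \right)} \right)} \right)} \left(-2\right) = \left(13 + \frac{4 \cdot 0 \left(-2\right)}{6}\right) \left(-2\right) = \left(13 + \frac{4 \cdot 0}{6}\right) \left(-2\right) = \left(13 + \frac{1}{6} \cdot 0\right) \left(-2\right) = \left(13 + 0\right) \left(-2\right) = 13 \left(-2\right) = -26$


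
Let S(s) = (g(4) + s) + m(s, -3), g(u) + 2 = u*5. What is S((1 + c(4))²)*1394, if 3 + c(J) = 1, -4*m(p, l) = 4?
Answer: 25092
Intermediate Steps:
g(u) = -2 + 5*u (g(u) = -2 + u*5 = -2 + 5*u)
m(p, l) = -1 (m(p, l) = -¼*4 = -1)
c(J) = -2 (c(J) = -3 + 1 = -2)
S(s) = 17 + s (S(s) = ((-2 + 5*4) + s) - 1 = ((-2 + 20) + s) - 1 = (18 + s) - 1 = 17 + s)
S((1 + c(4))²)*1394 = (17 + (1 - 2)²)*1394 = (17 + (-1)²)*1394 = (17 + 1)*1394 = 18*1394 = 25092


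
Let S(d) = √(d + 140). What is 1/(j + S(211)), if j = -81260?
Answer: -81260/6603187249 - 3*√39/6603187249 ≈ -1.2309e-5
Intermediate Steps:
S(d) = √(140 + d)
1/(j + S(211)) = 1/(-81260 + √(140 + 211)) = 1/(-81260 + √351) = 1/(-81260 + 3*√39)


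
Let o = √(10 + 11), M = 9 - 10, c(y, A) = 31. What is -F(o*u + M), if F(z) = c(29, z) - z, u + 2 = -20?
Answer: -32 - 22*√21 ≈ -132.82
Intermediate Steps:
M = -1
u = -22 (u = -2 - 20 = -22)
o = √21 ≈ 4.5826
F(z) = 31 - z
-F(o*u + M) = -(31 - (√21*(-22) - 1)) = -(31 - (-22*√21 - 1)) = -(31 - (-1 - 22*√21)) = -(31 + (1 + 22*√21)) = -(32 + 22*√21) = -32 - 22*√21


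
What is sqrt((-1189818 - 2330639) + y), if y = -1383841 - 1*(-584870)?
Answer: 2*I*sqrt(1079857) ≈ 2078.3*I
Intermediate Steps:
y = -798971 (y = -1383841 + 584870 = -798971)
sqrt((-1189818 - 2330639) + y) = sqrt((-1189818 - 2330639) - 798971) = sqrt(-3520457 - 798971) = sqrt(-4319428) = 2*I*sqrt(1079857)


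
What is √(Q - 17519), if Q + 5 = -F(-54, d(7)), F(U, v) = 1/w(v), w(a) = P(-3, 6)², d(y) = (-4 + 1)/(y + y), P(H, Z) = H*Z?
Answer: 7*I*√115873/18 ≈ 132.38*I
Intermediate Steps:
d(y) = -3/(2*y) (d(y) = -3*1/(2*y) = -3/(2*y))
w(a) = 324 (w(a) = (-3*6)² = (-18)² = 324)
F(U, v) = 1/324
Q = -1621/324 (Q = -5 - 1*1/324 = -5 - 1/324 = -1621/324 ≈ -5.0031)
√(Q - 17519) = √(-1621/324 - 17519) = √(-5677777/324) = 7*I*√115873/18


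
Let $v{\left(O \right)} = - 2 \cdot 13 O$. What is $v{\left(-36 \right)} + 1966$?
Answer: $2902$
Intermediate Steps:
$v{\left(O \right)} = - 26 O$
$v{\left(-36 \right)} + 1966 = \left(-26\right) \left(-36\right) + 1966 = 936 + 1966 = 2902$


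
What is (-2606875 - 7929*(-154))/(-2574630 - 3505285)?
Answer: 1385809/6079915 ≈ 0.22793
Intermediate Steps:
(-2606875 - 7929*(-154))/(-2574630 - 3505285) = (-2606875 + 1221066)/(-6079915) = -1385809*(-1/6079915) = 1385809/6079915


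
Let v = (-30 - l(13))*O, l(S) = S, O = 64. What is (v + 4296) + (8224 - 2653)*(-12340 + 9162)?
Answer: -17703094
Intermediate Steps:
v = -2752 (v = (-30 - 1*13)*64 = (-30 - 13)*64 = -43*64 = -2752)
(v + 4296) + (8224 - 2653)*(-12340 + 9162) = (-2752 + 4296) + (8224 - 2653)*(-12340 + 9162) = 1544 + 5571*(-3178) = 1544 - 17704638 = -17703094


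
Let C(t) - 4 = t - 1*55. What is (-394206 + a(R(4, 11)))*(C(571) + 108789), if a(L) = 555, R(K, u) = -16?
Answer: -43029597159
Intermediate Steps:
C(t) = -51 + t (C(t) = 4 + (t - 1*55) = 4 + (t - 55) = 4 + (-55 + t) = -51 + t)
(-394206 + a(R(4, 11)))*(C(571) + 108789) = (-394206 + 555)*((-51 + 571) + 108789) = -393651*(520 + 108789) = -393651*109309 = -43029597159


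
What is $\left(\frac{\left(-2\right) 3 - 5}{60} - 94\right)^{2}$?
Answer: $\frac{31933801}{3600} \approx 8870.5$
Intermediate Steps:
$\left(\frac{\left(-2\right) 3 - 5}{60} - 94\right)^{2} = \left(\left(-6 - 5\right) \frac{1}{60} - 94\right)^{2} = \left(\left(-11\right) \frac{1}{60} - 94\right)^{2} = \left(- \frac{11}{60} - 94\right)^{2} = \left(- \frac{5651}{60}\right)^{2} = \frac{31933801}{3600}$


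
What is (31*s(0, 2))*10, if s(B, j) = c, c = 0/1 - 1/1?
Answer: -310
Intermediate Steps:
c = -1 (c = 0*1 - 1*1 = 0 - 1 = -1)
s(B, j) = -1
(31*s(0, 2))*10 = (31*(-1))*10 = -31*10 = -310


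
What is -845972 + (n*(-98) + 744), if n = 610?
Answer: -905008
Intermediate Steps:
-845972 + (n*(-98) + 744) = -845972 + (610*(-98) + 744) = -845972 + (-59780 + 744) = -845972 - 59036 = -905008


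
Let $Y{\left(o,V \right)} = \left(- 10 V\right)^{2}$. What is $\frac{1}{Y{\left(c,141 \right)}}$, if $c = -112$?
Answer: $\frac{1}{1988100} \approx 5.0299 \cdot 10^{-7}$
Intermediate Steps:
$Y{\left(o,V \right)} = 100 V^{2}$
$\frac{1}{Y{\left(c,141 \right)}} = \frac{1}{100 \cdot 141^{2}} = \frac{1}{100 \cdot 19881} = \frac{1}{1988100}$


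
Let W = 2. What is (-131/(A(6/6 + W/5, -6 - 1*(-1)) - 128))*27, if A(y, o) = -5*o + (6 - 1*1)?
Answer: 3537/98 ≈ 36.092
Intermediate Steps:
A(y, o) = 5 - 5*o (A(y, o) = -5*o + (6 - 1) = -5*o + 5 = 5 - 5*o)
(-131/(A(6/6 + W/5, -6 - 1*(-1)) - 128))*27 = (-131/((5 - 5*(-6 - 1*(-1))) - 128))*27 = (-131/((5 - 5*(-6 + 1)) - 128))*27 = (-131/((5 - 5*(-5)) - 128))*27 = (-131/((5 + 25) - 128))*27 = (-131/(30 - 128))*27 = (-131/(-98))*27 = -1/98*(-131)*27 = (131/98)*27 = 3537/98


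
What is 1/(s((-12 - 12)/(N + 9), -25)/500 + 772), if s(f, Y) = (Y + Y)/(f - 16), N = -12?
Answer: 80/61761 ≈ 0.0012953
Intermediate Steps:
s(f, Y) = 2*Y/(-16 + f) (s(f, Y) = (2*Y)/(-16 + f) = 2*Y/(-16 + f))
1/(s((-12 - 12)/(N + 9), -25)/500 + 772) = 1/((2*(-25)/(-16 + (-12 - 12)/(-12 + 9)))/500 + 772) = 1/((2*(-25)/(-16 - 24/(-3)))*(1/500) + 772) = 1/((2*(-25)/(-16 - 24*(-⅓)))*(1/500) + 772) = 1/((2*(-25)/(-16 + 8))*(1/500) + 772) = 1/((2*(-25)/(-8))*(1/500) + 772) = 1/((2*(-25)*(-⅛))*(1/500) + 772) = 1/((25/4)*(1/500) + 772) = 1/(1/80 + 772) = 1/(61761/80) = 80/61761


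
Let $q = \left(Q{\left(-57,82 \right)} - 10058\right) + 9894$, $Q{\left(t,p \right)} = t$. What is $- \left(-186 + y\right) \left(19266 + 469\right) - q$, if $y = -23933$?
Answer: $475988686$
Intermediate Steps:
$q = -221$ ($q = \left(-57 - 10058\right) + 9894 = -10115 + 9894 = -221$)
$- \left(-186 + y\right) \left(19266 + 469\right) - q = - \left(-186 - 23933\right) \left(19266 + 469\right) - -221 = - \left(-24119\right) 19735 + 221 = \left(-1\right) \left(-475988465\right) + 221 = 475988465 + 221 = 475988686$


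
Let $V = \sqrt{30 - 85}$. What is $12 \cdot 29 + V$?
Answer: $348 + i \sqrt{55} \approx 348.0 + 7.4162 i$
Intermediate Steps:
$V = i \sqrt{55}$ ($V = \sqrt{-55} = i \sqrt{55} \approx 7.4162 i$)
$12 \cdot 29 + V = 12 \cdot 29 + i \sqrt{55} = 348 + i \sqrt{55}$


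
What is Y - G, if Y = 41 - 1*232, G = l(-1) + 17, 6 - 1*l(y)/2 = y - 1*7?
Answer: -236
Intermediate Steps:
l(y) = 26 - 2*y (l(y) = 12 - 2*(y - 1*7) = 12 - 2*(y - 7) = 12 - 2*(-7 + y) = 12 + (14 - 2*y) = 26 - 2*y)
G = 45 (G = (26 - 2*(-1)) + 17 = (26 + 2) + 17 = 28 + 17 = 45)
Y = -191 (Y = 41 - 232 = -191)
Y - G = -191 - 1*45 = -191 - 45 = -236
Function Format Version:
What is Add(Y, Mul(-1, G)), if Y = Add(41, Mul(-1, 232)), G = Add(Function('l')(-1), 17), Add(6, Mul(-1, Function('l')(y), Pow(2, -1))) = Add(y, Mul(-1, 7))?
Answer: -236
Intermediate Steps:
Function('l')(y) = Add(26, Mul(-2, y)) (Function('l')(y) = Add(12, Mul(-2, Add(y, Mul(-1, 7)))) = Add(12, Mul(-2, Add(y, -7))) = Add(12, Mul(-2, Add(-7, y))) = Add(12, Add(14, Mul(-2, y))) = Add(26, Mul(-2, y)))
G = 45 (G = Add(Add(26, Mul(-2, -1)), 17) = Add(Add(26, 2), 17) = Add(28, 17) = 45)
Y = -191 (Y = Add(41, -232) = -191)
Add(Y, Mul(-1, G)) = Add(-191, Mul(-1, 45)) = Add(-191, -45) = -236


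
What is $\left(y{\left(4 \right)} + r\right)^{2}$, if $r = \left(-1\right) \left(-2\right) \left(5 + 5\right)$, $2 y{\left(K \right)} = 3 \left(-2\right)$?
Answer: $289$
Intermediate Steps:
$y{\left(K \right)} = -3$ ($y{\left(K \right)} = \frac{3 \left(-2\right)}{2} = \frac{1}{2} \left(-6\right) = -3$)
$r = 20$ ($r = 2 \cdot 10 = 20$)
$\left(y{\left(4 \right)} + r\right)^{2} = \left(-3 + 20\right)^{2} = 17^{2} = 289$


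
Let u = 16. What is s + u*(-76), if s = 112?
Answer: -1104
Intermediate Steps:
s + u*(-76) = 112 + 16*(-76) = 112 - 1216 = -1104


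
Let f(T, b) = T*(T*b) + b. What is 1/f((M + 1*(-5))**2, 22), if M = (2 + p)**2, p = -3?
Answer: 1/5654 ≈ 0.00017687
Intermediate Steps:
M = 1 (M = (2 - 3)**2 = (-1)**2 = 1)
f(T, b) = b + b*T**2 (f(T, b) = b*T**2 + b = b + b*T**2)
1/f((M + 1*(-5))**2, 22) = 1/(22*(1 + ((1 + 1*(-5))**2)**2)) = 1/(22*(1 + ((1 - 5)**2)**2)) = 1/(22*(1 + ((-4)**2)**2)) = 1/(22*(1 + 16**2)) = 1/(22*(1 + 256)) = 1/(22*257) = 1/5654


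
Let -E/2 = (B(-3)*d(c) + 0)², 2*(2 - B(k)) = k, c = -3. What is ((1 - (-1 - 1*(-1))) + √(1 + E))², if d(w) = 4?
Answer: (1 + I*√391)² ≈ -390.0 + 39.547*I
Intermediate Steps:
B(k) = 2 - k/2
E = -392 (E = -2*((2 - ½*(-3))*4 + 0)² = -2*((2 + 3/2)*4 + 0)² = -2*((7/2)*4 + 0)² = -2*(14 + 0)² = -2*14² = -2*196 = -392)
((1 - (-1 - 1*(-1))) + √(1 + E))² = ((1 - (-1 - 1*(-1))) + √(1 - 392))² = ((1 - (-1 + 1)) + √(-391))² = ((1 - 1*0) + I*√391)² = ((1 + 0) + I*√391)² = (1 + I*√391)²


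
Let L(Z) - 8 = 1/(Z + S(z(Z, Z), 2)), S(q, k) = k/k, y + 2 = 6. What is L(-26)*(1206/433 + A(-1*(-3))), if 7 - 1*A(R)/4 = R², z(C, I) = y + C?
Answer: -449342/10825 ≈ -41.510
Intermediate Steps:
y = 4 (y = -2 + 6 = 4)
z(C, I) = 4 + C
S(q, k) = 1
A(R) = 28 - 4*R²
L(Z) = 8 + 1/(1 + Z) (L(Z) = 8 + 1/(Z + 1) = 8 + 1/(1 + Z))
L(-26)*(1206/433 + A(-1*(-3))) = ((9 + 8*(-26))/(1 - 26))*(1206/433 + (28 - 4*(-1*(-3))²)) = ((9 - 208)/(-25))*(1206*(1/433) + (28 - 4*3²)) = (-1/25*(-199))*(1206/433 + (28 - 4*9)) = 199*(1206/433 + (28 - 36))/25 = 199*(1206/433 - 8)/25 = (199/25)*(-2258/433) = -449342/10825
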